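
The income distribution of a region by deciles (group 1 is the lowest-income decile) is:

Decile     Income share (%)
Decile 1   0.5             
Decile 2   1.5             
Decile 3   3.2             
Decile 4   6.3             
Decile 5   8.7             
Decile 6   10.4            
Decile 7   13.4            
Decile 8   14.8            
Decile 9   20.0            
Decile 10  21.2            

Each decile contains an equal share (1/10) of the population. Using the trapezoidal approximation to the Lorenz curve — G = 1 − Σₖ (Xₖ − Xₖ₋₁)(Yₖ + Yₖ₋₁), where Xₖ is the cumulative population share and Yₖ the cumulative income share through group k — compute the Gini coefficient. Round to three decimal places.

Cumulative income shares Yₖ: 0.0050, 0.0200, 0.0520, 0.1150, 0.2020, 0.3060, 0.4400, 0.5880, 0.7880, 1.0000
Σ (Xₖ−Xₖ₋₁)(Yₖ+Yₖ₋₁) = (1/10)(0.0050+0.0000) + (1/10)(0.0200+0.0050) + (1/10)(0.0520+0.0200) + (1/10)(0.1150+0.0520) + (1/10)(0.2020+0.1150) + (1/10)(0.3060+0.2020) + (1/10)(0.4400+0.3060) + (1/10)(0.5880+0.4400) + (1/10)(0.7880+0.5880) + (1/10)(1.0000+0.7880)
  = 0.0005 + 0.0025 + 0.0072 + 0.0167 + 0.0317 + 0.0508 + 0.0746 + 0.1028 + 0.1376 + 0.1788 = 0.6032
G = 1 − 0.6032 = 0.3968

0.397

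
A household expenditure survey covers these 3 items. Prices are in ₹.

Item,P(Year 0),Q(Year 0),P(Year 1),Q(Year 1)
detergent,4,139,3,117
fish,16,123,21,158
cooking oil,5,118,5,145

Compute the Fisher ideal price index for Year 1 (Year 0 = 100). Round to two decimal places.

116.68

Laspeyres component (base-period weights):
ΣP(Year 1)Q(Year 0) = 3×139 + 21×123 + 5×118 = 417 + 2583 + 590 = 3590
ΣP(Year 0)Q(Year 0) = 4×139 + 16×123 + 5×118 = 556 + 1968 + 590 = 3114
L = 3590 / 3114 × 100 = 115.2858
Paasche component (current-period weights):
ΣP(Year 1)Q(Year 1) = 3×117 + 21×158 + 5×145 = 351 + 3318 + 725 = 4394
ΣP(Year 0)Q(Year 1) = 4×117 + 16×158 + 5×145 = 468 + 2528 + 725 = 3721
P = 4394 / 3721 × 100 = 118.0865
Fisher = √(L × P) = √(115.2858 × 118.0865) = 116.6778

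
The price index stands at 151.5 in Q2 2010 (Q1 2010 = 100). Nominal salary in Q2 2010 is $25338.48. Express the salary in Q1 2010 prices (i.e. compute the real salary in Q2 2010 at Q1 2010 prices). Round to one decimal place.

16725.1

Real = Nominal ÷ (Index/100) = 25338.48 ÷ (151.5/100)
     = 25338.48 ÷ 1.515 = 16725.0693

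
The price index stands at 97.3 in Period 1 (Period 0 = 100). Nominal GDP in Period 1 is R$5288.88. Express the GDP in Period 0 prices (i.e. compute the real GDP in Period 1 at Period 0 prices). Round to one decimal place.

Real = Nominal ÷ (Index/100) = 5288.88 ÷ (97.3/100)
     = 5288.88 ÷ 0.973 = 5435.6423

5435.6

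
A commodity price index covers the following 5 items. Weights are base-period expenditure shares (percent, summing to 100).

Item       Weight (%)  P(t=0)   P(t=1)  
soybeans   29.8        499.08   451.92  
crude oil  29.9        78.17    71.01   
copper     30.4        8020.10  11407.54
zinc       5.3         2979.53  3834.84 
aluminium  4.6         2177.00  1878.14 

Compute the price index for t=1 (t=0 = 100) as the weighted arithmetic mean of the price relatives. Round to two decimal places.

108.18

soybeans: 29.8 × (451.92/499.08) = 29.8 × 0.905506 = 26.9841
crude oil: 29.9 × (71.01/78.17) = 29.9 × 0.908405 = 27.1613
copper: 30.4 × (11407.54/8020.10) = 30.4 × 1.422369 = 43.2400
zinc: 5.3 × (3834.84/2979.53) = 5.3 × 1.287062 = 6.8214
aluminium: 4.6 × (1878.14/2177.00) = 4.6 × 0.862719 = 3.9685
Index = Σ wᵢ·(p₁ᵢ/p₀ᵢ) = 26.9841 + 27.1613 + 43.2400 + 6.8214 + 3.9685 = 108.1753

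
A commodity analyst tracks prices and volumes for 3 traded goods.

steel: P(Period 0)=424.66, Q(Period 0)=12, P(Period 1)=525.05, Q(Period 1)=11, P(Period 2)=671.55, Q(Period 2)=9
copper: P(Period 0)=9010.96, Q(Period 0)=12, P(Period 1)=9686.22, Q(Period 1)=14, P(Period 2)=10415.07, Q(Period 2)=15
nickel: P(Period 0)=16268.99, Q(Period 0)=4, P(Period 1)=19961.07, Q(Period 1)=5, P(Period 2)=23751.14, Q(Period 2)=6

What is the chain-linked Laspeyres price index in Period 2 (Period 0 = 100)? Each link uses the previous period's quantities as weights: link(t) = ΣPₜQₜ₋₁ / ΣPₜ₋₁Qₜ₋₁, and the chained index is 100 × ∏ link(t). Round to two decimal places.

Link Period 0→Period 1:
ΣP(Period 1)Q(Period 0) = 525.05×12 + 9686.22×12 + 19961.07×4 = 6300.6 + 116234.64 + 79844.28 = 202379.52
ΣP(Period 0)Q(Period 0) = 424.66×12 + 9010.96×12 + 16268.99×4 = 5095.92 + 108131.52 + 65075.96 = 178303.4
link = 202379.52/178303.4 = 1.135029
Link Period 1→Period 2:
ΣP(Period 2)Q(Period 1) = 671.55×11 + 10415.07×14 + 23751.14×5 = 7387.05 + 145810.98 + 118755.7 = 271953.73
ΣP(Period 1)Q(Period 1) = 525.05×11 + 9686.22×14 + 19961.07×5 = 5775.55 + 135607.08 + 99805.35 = 241187.98
link = 271953.73/241187.98 = 1.127559
Chained index = 100 × 1.135029 × 1.127559 = 127.9812

127.98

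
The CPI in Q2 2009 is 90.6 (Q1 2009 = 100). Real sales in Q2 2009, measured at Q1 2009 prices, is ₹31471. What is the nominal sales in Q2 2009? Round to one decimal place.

28512.7

Nominal = Real × (Index/100) = 31471 × (90.6/100)
        = 31471 × 0.906 = 28512.7260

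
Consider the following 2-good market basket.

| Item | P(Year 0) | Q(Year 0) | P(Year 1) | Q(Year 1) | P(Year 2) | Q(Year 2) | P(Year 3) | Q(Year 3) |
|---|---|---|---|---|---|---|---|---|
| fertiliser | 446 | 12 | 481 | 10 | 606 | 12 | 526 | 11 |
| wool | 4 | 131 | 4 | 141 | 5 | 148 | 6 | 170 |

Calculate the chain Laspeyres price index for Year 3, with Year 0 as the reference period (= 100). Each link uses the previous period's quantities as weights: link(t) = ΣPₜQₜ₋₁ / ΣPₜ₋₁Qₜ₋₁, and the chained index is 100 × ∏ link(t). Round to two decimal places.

Link Year 0→Year 1:
ΣP(Year 1)Q(Year 0) = 481×12 + 4×131 = 5772 + 524 = 6296
ΣP(Year 0)Q(Year 0) = 446×12 + 4×131 = 5352 + 524 = 5876
link = 6296/5876 = 1.071477
Link Year 1→Year 2:
ΣP(Year 2)Q(Year 1) = 606×10 + 5×141 = 6060 + 705 = 6765
ΣP(Year 1)Q(Year 1) = 481×10 + 4×141 = 4810 + 564 = 5374
link = 6765/5374 = 1.258839
Link Year 2→Year 3:
ΣP(Year 3)Q(Year 2) = 526×12 + 6×148 = 6312 + 888 = 7200
ΣP(Year 2)Q(Year 2) = 606×12 + 5×148 = 7272 + 740 = 8012
link = 7200/8012 = 0.898652
Chained index = 100 × 1.071477 × 1.258839 × 0.898652 = 121.2117

121.21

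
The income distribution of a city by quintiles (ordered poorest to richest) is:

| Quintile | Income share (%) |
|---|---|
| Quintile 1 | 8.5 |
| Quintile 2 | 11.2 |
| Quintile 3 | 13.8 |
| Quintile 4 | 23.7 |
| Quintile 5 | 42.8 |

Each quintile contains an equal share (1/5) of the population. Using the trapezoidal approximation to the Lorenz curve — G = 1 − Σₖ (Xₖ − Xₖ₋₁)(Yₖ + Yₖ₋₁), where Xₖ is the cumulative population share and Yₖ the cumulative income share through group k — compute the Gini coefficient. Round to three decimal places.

Cumulative income shares Yₖ: 0.0850, 0.1970, 0.3350, 0.5720, 1.0000
Σ (Xₖ−Xₖ₋₁)(Yₖ+Yₖ₋₁) = (1/5)(0.0850+0.0000) + (1/5)(0.1970+0.0850) + (1/5)(0.3350+0.1970) + (1/5)(0.5720+0.3350) + (1/5)(1.0000+0.5720)
  = 0.0170 + 0.0564 + 0.1064 + 0.1814 + 0.3144 = 0.6756
G = 1 − 0.6756 = 0.3244

0.324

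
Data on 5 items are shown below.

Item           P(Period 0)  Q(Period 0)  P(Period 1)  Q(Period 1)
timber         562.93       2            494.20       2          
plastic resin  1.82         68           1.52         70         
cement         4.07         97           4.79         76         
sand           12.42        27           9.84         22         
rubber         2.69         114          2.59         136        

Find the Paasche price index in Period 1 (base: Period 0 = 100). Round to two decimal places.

Paasche price index uses current-period quantities as weights.
ΣP(Period 1)·Q(Period 1) = 494.20×2 + 1.52×70 + 4.79×76 + 9.84×22 + 2.59×136 = 988.4 + 106.4 + 364.04 + 216.48 + 352.24 = 2027.56
ΣP(Period 0)·Q(Period 1) = 562.93×2 + 1.82×70 + 4.07×76 + 12.42×22 + 2.69×136 = 1125.86 + 127.4 + 309.32 + 273.24 + 365.84 = 2201.66
Index = 2027.56 / 2201.66 × 100 = 92.0923

92.09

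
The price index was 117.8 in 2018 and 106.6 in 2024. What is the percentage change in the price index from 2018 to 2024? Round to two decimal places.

-9.51%

Change = (106.6 − 117.8) / 117.8 × 100
       = -11.2 / 117.8 × 100 = -9.5076%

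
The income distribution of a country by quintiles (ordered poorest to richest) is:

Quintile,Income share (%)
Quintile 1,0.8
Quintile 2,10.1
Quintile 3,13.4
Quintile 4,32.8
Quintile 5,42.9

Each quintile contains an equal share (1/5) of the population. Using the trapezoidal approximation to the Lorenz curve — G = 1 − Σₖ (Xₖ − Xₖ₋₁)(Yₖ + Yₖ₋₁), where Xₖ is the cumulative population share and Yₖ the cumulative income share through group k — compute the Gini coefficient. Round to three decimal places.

0.428

Cumulative income shares Yₖ: 0.0080, 0.1090, 0.2430, 0.5710, 1.0000
Σ (Xₖ−Xₖ₋₁)(Yₖ+Yₖ₋₁) = (1/5)(0.0080+0.0000) + (1/5)(0.1090+0.0080) + (1/5)(0.2430+0.1090) + (1/5)(0.5710+0.2430) + (1/5)(1.0000+0.5710)
  = 0.0016 + 0.0234 + 0.0704 + 0.1628 + 0.3142 = 0.5724
G = 1 − 0.5724 = 0.4276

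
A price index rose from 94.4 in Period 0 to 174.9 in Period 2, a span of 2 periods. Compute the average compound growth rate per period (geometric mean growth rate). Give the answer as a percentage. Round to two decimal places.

36.12%

Growth factor = (174.9/94.4)^(1/2) = (1.852754)^(1/2) = 1.361159
Growth rate = 1.361159 − 1 = 0.361159 = 36.1159%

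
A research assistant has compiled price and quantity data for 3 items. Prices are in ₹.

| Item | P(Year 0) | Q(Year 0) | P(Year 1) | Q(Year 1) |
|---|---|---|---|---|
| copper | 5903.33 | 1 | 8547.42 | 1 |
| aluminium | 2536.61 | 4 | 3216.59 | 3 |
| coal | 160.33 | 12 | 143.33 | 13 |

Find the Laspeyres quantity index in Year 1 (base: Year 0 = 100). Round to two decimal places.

Laspeyres quantity index uses base-period prices as weights.
ΣP(Year 0)·Q(Year 1) = 5903.33×1 + 2536.61×3 + 160.33×13 = 5903.33 + 7609.83 + 2084.29 = 15597.45
ΣP(Year 0)·Q(Year 0) = 5903.33×1 + 2536.61×4 + 160.33×12 = 5903.33 + 10146.44 + 1923.96 = 17973.73
Index = 15597.45 / 17973.73 × 100 = 86.7791

86.78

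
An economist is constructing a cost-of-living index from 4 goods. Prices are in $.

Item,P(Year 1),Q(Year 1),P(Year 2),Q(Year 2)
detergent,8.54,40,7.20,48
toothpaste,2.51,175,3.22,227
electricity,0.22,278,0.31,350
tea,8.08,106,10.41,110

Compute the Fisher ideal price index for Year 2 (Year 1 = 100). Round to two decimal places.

Laspeyres component (base-period weights):
ΣP(Year 2)Q(Year 1) = 7.20×40 + 3.22×175 + 0.31×278 + 10.41×106 = 288 + 563.5 + 86.18 + 1103.46 = 2041.14
ΣP(Year 1)Q(Year 1) = 8.54×40 + 2.51×175 + 0.22×278 + 8.08×106 = 341.6 + 439.25 + 61.16 + 856.48 = 1698.49
L = 2041.14 / 1698.49 × 100 = 120.1738
Paasche component (current-period weights):
ΣP(Year 2)Q(Year 2) = 7.20×48 + 3.22×227 + 0.31×350 + 10.41×110 = 345.6 + 730.94 + 108.5 + 1145.1 = 2330.14
ΣP(Year 1)Q(Year 2) = 8.54×48 + 2.51×227 + 0.22×350 + 8.08×110 = 409.92 + 569.77 + 77 + 888.8 = 1945.49
P = 2330.14 / 1945.49 × 100 = 119.7714
Fisher = √(L × P) = √(120.1738 × 119.7714) = 119.9724

119.97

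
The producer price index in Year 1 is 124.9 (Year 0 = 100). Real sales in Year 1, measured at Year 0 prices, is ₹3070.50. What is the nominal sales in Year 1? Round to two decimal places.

3835.05

Nominal = Real × (Index/100) = 3070.50 × (124.9/100)
        = 3070.50 × 1.249 = 3835.0545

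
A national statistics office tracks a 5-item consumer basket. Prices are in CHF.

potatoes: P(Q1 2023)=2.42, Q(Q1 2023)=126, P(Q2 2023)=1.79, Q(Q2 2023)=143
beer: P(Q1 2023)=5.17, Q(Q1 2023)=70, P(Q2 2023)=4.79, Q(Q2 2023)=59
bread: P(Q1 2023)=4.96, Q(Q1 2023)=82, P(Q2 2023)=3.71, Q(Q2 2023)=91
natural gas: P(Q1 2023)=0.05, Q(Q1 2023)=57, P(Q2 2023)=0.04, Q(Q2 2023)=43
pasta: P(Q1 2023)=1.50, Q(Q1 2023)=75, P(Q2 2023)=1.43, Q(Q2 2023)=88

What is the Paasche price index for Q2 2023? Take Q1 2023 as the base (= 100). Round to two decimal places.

81.17

Paasche price index uses current-period quantities as weights.
ΣP(Q2 2023)·Q(Q2 2023) = 1.79×143 + 4.79×59 + 3.71×91 + 0.04×43 + 1.43×88 = 255.97 + 282.61 + 337.61 + 1.72 + 125.84 = 1003.75
ΣP(Q1 2023)·Q(Q2 2023) = 2.42×143 + 5.17×59 + 4.96×91 + 0.05×43 + 1.50×88 = 346.06 + 305.03 + 451.36 + 2.15 + 132 = 1236.6
Index = 1003.75 / 1236.6 × 100 = 81.1701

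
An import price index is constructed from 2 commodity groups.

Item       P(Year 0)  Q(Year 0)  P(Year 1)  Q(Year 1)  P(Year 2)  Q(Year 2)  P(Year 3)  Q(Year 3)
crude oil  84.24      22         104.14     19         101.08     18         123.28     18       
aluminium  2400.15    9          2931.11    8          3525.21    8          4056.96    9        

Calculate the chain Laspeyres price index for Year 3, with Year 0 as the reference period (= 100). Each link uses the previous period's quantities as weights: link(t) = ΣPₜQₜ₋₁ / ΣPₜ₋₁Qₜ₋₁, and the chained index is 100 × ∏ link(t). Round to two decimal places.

Link Year 0→Year 1:
ΣP(Year 1)Q(Year 0) = 104.14×22 + 2931.11×9 = 2291.08 + 26379.99 = 28671.07
ΣP(Year 0)Q(Year 0) = 84.24×22 + 2400.15×9 = 1853.28 + 21601.35 = 23454.63
link = 28671.07/23454.63 = 1.222406
Link Year 1→Year 2:
ΣP(Year 2)Q(Year 1) = 101.08×19 + 3525.21×8 = 1920.52 + 28201.68 = 30122.2
ΣP(Year 1)Q(Year 1) = 104.14×19 + 2931.11×8 = 1978.66 + 23448.88 = 25427.54
link = 30122.2/25427.54 = 1.184629
Link Year 2→Year 3:
ΣP(Year 3)Q(Year 2) = 123.28×18 + 4056.96×8 = 2219.04 + 32455.68 = 34674.72
ΣP(Year 2)Q(Year 2) = 101.08×18 + 3525.21×8 = 1819.44 + 28201.68 = 30021.12
link = 34674.72/30021.12 = 1.155011
Chained index = 100 × 1.222406 × 1.184629 × 1.155011 = 167.2568

167.26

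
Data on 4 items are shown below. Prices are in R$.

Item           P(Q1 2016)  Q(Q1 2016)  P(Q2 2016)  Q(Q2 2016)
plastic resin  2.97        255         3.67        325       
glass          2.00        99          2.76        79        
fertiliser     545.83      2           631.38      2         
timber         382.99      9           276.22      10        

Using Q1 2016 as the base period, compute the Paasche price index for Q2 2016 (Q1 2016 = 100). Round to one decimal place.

Paasche price index uses current-period quantities as weights.
ΣP(Q2 2016)·Q(Q2 2016) = 3.67×325 + 2.76×79 + 631.38×2 + 276.22×10 = 1192.75 + 218.04 + 1262.76 + 2762.2 = 5435.75
ΣP(Q1 2016)·Q(Q2 2016) = 2.97×325 + 2.00×79 + 545.83×2 + 382.99×10 = 965.25 + 158 + 1091.66 + 3829.9 = 6044.81
Index = 5435.75 / 6044.81 × 100 = 89.9242

89.9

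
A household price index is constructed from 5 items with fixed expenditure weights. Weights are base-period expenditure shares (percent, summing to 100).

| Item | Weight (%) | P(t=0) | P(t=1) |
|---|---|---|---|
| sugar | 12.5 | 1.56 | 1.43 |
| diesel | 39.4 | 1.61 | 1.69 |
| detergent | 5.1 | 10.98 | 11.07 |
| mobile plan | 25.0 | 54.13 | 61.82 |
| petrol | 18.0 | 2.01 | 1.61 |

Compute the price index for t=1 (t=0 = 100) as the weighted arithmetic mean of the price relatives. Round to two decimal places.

sugar: 12.5 × (1.43/1.56) = 12.5 × 0.916667 = 11.4583
diesel: 39.4 × (1.69/1.61) = 39.4 × 1.049689 = 41.3578
detergent: 5.1 × (11.07/10.98) = 5.1 × 1.008197 = 5.1418
mobile plan: 25.0 × (61.82/54.13) = 25.0 × 1.142065 = 28.5516
petrol: 18.0 × (1.61/2.01) = 18.0 × 0.800995 = 14.4179
Index = Σ wᵢ·(p₁ᵢ/p₀ᵢ) = 11.4583 + 41.3578 + 5.1418 + 28.5516 + 14.4179 = 100.9274

100.93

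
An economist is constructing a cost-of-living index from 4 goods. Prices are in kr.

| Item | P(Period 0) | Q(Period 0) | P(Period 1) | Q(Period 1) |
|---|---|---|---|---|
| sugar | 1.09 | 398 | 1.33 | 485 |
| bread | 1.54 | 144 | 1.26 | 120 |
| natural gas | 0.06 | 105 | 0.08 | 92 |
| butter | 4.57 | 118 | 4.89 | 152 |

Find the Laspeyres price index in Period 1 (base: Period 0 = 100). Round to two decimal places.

Laspeyres price index uses base-period quantities as weights.
ΣP(Period 1)·Q(Period 0) = 1.33×398 + 1.26×144 + 0.08×105 + 4.89×118 = 529.34 + 181.44 + 8.4 + 577.02 = 1296.2
ΣP(Period 0)·Q(Period 0) = 1.09×398 + 1.54×144 + 0.06×105 + 4.57×118 = 433.82 + 221.76 + 6.3 + 539.26 = 1201.14
Index = 1296.2 / 1201.14 × 100 = 107.9141

107.91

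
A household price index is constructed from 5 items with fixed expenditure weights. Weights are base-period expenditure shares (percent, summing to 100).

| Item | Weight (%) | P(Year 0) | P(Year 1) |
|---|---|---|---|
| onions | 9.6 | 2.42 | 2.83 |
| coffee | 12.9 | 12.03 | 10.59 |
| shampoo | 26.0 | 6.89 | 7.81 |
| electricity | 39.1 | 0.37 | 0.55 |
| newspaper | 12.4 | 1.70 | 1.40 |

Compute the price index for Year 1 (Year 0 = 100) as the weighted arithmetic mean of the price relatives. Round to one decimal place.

onions: 9.6 × (2.83/2.42) = 9.6 × 1.169421 = 11.2264
coffee: 12.9 × (10.59/12.03) = 12.9 × 0.880299 = 11.3559
shampoo: 26.0 × (7.81/6.89) = 26.0 × 1.133527 = 29.4717
electricity: 39.1 × (0.55/0.37) = 39.1 × 1.486486 = 58.1216
newspaper: 12.4 × (1.40/1.70) = 12.4 × 0.823529 = 10.2118
Index = Σ wᵢ·(p₁ᵢ/p₀ᵢ) = 11.2264 + 11.3559 + 29.4717 + 58.1216 + 10.2118 = 120.3874

120.4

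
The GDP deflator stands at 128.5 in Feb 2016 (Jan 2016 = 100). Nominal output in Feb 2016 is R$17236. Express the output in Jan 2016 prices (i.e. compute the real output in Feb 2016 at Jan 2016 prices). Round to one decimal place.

13413.2

Real = Nominal ÷ (Index/100) = 17236 ÷ (128.5/100)
     = 17236 ÷ 1.285 = 13413.2296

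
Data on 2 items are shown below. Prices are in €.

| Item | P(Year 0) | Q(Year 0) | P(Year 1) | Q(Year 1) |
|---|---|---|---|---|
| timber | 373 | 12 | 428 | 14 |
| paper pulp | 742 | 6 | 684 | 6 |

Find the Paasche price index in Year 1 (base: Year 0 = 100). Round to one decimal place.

104.4

Paasche price index uses current-period quantities as weights.
ΣP(Year 1)·Q(Year 1) = 428×14 + 684×6 = 5992 + 4104 = 10096
ΣP(Year 0)·Q(Year 1) = 373×14 + 742×6 = 5222 + 4452 = 9674
Index = 10096 / 9674 × 100 = 104.3622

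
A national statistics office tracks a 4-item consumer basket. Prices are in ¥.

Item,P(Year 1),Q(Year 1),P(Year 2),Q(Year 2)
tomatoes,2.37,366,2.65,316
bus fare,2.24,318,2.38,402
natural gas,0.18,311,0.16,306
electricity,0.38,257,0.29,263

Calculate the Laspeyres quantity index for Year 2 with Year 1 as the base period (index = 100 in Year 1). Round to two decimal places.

Laspeyres quantity index uses base-period prices as weights.
ΣP(Year 1)·Q(Year 2) = 2.37×316 + 2.24×402 + 0.18×306 + 0.38×263 = 748.92 + 900.48 + 55.08 + 99.94 = 1804.42
ΣP(Year 1)·Q(Year 1) = 2.37×366 + 2.24×318 + 0.18×311 + 0.38×257 = 867.42 + 712.32 + 55.98 + 97.66 = 1733.38
Index = 1804.42 / 1733.38 × 100 = 104.0984

104.10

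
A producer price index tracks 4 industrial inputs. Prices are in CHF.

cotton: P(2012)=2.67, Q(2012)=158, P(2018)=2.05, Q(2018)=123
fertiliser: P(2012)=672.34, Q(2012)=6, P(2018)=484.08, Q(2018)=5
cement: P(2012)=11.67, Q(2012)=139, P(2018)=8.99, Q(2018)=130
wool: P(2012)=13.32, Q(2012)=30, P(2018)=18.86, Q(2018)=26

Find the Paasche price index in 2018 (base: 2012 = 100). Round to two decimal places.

Paasche price index uses current-period quantities as weights.
ΣP(2018)·Q(2018) = 2.05×123 + 484.08×5 + 8.99×130 + 18.86×26 = 252.15 + 2420.4 + 1168.7 + 490.36 = 4331.61
ΣP(2012)·Q(2018) = 2.67×123 + 672.34×5 + 11.67×130 + 13.32×26 = 328.41 + 3361.7 + 1517.1 + 346.32 = 5553.53
Index = 4331.61 / 5553.53 × 100 = 77.9974

78.00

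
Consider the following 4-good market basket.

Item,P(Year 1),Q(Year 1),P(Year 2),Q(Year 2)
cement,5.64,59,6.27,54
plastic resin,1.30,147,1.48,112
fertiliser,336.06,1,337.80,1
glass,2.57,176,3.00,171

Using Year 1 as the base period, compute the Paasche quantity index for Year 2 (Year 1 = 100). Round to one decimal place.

Paasche quantity index uses current-period prices as weights.
ΣP(Year 2)·Q(Year 2) = 6.27×54 + 1.48×112 + 337.80×1 + 3.00×171 = 338.58 + 165.76 + 337.8 + 513 = 1355.14
ΣP(Year 2)·Q(Year 1) = 6.27×59 + 1.48×147 + 337.80×1 + 3.00×176 = 369.93 + 217.56 + 337.8 + 528 = 1453.29
Index = 1355.14 / 1453.29 × 100 = 93.2464

93.2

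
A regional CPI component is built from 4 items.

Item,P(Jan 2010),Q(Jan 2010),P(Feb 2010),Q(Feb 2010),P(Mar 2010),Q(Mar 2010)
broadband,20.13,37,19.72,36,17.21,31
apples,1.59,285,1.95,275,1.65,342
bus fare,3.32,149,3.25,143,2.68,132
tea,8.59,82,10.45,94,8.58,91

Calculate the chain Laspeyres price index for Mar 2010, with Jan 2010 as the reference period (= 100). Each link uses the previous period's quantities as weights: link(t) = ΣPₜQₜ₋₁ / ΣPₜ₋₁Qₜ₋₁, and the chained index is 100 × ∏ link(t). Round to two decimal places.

Link Jan 2010→Feb 2010:
ΣP(Feb 2010)Q(Jan 2010) = 19.72×37 + 1.95×285 + 3.25×149 + 10.45×82 = 729.64 + 555.75 + 484.25 + 856.9 = 2626.54
ΣP(Jan 2010)Q(Jan 2010) = 20.13×37 + 1.59×285 + 3.32×149 + 8.59×82 = 744.81 + 453.15 + 494.68 + 704.38 = 2397.02
link = 2626.54/2397.02 = 1.095752
Link Feb 2010→Mar 2010:
ΣP(Mar 2010)Q(Feb 2010) = 17.21×36 + 1.65×275 + 2.68×143 + 8.58×94 = 619.56 + 453.75 + 383.24 + 806.52 = 2263.07
ΣP(Feb 2010)Q(Feb 2010) = 19.72×36 + 1.95×275 + 3.25×143 + 10.45×94 = 709.92 + 536.25 + 464.75 + 982.3 = 2693.22
link = 2263.07/2693.22 = 0.840284
Chained index = 100 × 1.095752 × 0.840284 = 92.0743

92.07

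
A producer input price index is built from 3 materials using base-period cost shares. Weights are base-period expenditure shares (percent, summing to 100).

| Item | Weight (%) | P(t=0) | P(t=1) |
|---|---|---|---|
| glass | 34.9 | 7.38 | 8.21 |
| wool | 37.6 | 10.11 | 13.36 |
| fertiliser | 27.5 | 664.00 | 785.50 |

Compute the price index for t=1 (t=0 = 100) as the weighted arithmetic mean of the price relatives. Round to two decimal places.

glass: 34.9 × (8.21/7.38) = 34.9 × 1.112466 = 38.8251
wool: 37.6 × (13.36/10.11) = 37.6 × 1.321464 = 49.6870
fertiliser: 27.5 × (785.50/664.00) = 27.5 × 1.182982 = 32.5320
Index = Σ wᵢ·(p₁ᵢ/p₀ᵢ) = 38.8251 + 49.6870 + 32.5320 = 121.0441

121.04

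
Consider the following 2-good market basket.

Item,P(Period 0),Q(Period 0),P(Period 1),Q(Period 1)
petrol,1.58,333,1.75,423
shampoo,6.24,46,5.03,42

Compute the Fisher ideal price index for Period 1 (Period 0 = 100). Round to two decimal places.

Laspeyres component (base-period weights):
ΣP(Period 1)Q(Period 0) = 1.75×333 + 5.03×46 = 582.75 + 231.38 = 814.13
ΣP(Period 0)Q(Period 0) = 1.58×333 + 6.24×46 = 526.14 + 287.04 = 813.18
L = 814.13 / 813.18 × 100 = 100.1168
Paasche component (current-period weights):
ΣP(Period 1)Q(Period 1) = 1.75×423 + 5.03×42 = 740.25 + 211.26 = 951.51
ΣP(Period 0)Q(Period 1) = 1.58×423 + 6.24×42 = 668.34 + 262.08 = 930.42
P = 951.51 / 930.42 × 100 = 102.2667
Fisher = √(L × P) = √(100.1168 × 102.2667) = 101.1861

101.19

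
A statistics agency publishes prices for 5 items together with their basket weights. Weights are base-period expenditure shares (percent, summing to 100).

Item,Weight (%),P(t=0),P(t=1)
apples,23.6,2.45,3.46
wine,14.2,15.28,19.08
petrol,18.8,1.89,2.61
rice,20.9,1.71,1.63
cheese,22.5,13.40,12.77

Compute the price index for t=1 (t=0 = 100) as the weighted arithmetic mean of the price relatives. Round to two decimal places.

apples: 23.6 × (3.46/2.45) = 23.6 × 1.412245 = 33.3290
wine: 14.2 × (19.08/15.28) = 14.2 × 1.248691 = 17.7314
petrol: 18.8 × (2.61/1.89) = 18.8 × 1.380952 = 25.9619
rice: 20.9 × (1.63/1.71) = 20.9 × 0.953216 = 19.9222
cheese: 22.5 × (12.77/13.40) = 22.5 × 0.952985 = 21.4422
Index = Σ wᵢ·(p₁ᵢ/p₀ᵢ) = 33.3290 + 17.7314 + 25.9619 + 19.9222 + 21.4422 = 118.3867

118.39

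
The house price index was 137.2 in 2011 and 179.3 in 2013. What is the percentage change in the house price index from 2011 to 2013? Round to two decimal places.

Change = (179.3 − 137.2) / 137.2 × 100
       = 42.1 / 137.2 × 100 = 30.6851%

30.69%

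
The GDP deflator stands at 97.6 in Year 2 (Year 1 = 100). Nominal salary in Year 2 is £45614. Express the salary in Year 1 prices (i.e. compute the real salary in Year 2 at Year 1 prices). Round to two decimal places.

46735.66

Real = Nominal ÷ (Index/100) = 45614 ÷ (97.6/100)
     = 45614 ÷ 0.976 = 46735.6557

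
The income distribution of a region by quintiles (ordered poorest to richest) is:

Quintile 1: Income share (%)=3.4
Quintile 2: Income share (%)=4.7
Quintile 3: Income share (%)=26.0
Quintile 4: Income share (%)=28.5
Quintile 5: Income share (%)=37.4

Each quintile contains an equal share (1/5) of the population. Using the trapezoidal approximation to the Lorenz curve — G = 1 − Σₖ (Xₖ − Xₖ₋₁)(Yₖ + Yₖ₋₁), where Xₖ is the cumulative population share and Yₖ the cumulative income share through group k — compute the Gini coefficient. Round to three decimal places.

Cumulative income shares Yₖ: 0.0340, 0.0810, 0.3410, 0.6260, 1.0000
Σ (Xₖ−Xₖ₋₁)(Yₖ+Yₖ₋₁) = (1/5)(0.0340+0.0000) + (1/5)(0.0810+0.0340) + (1/5)(0.3410+0.0810) + (1/5)(0.6260+0.3410) + (1/5)(1.0000+0.6260)
  = 0.0068 + 0.0230 + 0.0844 + 0.1934 + 0.3252 = 0.6328
G = 1 − 0.6328 = 0.3672

0.367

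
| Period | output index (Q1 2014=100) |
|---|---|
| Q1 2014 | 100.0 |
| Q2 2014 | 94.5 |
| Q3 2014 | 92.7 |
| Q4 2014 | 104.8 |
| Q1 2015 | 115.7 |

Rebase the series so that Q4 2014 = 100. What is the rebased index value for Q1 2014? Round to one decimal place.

95.4

Rebased(Q1 2014) = 100.0 / 104.8 × 100 = 95.4198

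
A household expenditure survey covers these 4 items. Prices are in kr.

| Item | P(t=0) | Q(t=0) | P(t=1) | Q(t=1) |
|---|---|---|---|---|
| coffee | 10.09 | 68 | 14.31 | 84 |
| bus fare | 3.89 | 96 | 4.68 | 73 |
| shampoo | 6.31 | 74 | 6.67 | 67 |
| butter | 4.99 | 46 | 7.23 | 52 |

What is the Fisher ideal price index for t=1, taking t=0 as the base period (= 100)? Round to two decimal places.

Laspeyres component (base-period weights):
ΣP(t=1)Q(t=0) = 14.31×68 + 4.68×96 + 6.67×74 + 7.23×46 = 973.08 + 449.28 + 493.58 + 332.58 = 2248.52
ΣP(t=0)Q(t=0) = 10.09×68 + 3.89×96 + 6.31×74 + 4.99×46 = 686.12 + 373.44 + 466.94 + 229.54 = 1756.04
L = 2248.52 / 1756.04 × 100 = 128.0449
Paasche component (current-period weights):
ΣP(t=1)Q(t=1) = 14.31×84 + 4.68×73 + 6.67×67 + 7.23×52 = 1202.04 + 341.64 + 446.89 + 375.96 = 2366.53
ΣP(t=0)Q(t=1) = 10.09×84 + 3.89×73 + 6.31×67 + 4.99×52 = 847.56 + 283.97 + 422.77 + 259.48 = 1813.78
P = 2366.53 / 1813.78 × 100 = 130.4750
Fisher = √(L × P) = √(128.0449 × 130.4750) = 129.2543

129.25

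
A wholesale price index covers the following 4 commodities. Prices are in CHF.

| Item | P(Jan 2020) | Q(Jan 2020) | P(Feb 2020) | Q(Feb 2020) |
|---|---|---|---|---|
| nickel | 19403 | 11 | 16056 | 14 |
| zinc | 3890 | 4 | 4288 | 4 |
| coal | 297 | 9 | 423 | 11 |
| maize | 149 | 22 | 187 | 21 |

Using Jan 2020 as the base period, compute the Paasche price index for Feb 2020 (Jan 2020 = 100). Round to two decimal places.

85.33

Paasche price index uses current-period quantities as weights.
ΣP(Feb 2020)·Q(Feb 2020) = 16056×14 + 4288×4 + 423×11 + 187×21 = 224784 + 17152 + 4653 + 3927 = 250516
ΣP(Jan 2020)·Q(Feb 2020) = 19403×14 + 3890×4 + 297×11 + 149×21 = 271642 + 15560 + 3267 + 3129 = 293598
Index = 250516 / 293598 × 100 = 85.3262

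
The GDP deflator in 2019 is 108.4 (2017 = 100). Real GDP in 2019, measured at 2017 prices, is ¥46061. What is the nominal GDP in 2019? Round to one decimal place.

49930.1

Nominal = Real × (Index/100) = 46061 × (108.4/100)
        = 46061 × 1.084 = 49930.1240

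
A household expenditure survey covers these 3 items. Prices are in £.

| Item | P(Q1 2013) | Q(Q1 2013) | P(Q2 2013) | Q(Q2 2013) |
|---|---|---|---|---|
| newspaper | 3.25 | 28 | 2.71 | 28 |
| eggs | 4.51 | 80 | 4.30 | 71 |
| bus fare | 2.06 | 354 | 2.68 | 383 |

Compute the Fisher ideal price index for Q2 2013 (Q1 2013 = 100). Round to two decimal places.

116.58

Laspeyres component (base-period weights):
ΣP(Q2 2013)Q(Q1 2013) = 2.71×28 + 4.30×80 + 2.68×354 = 75.88 + 344 + 948.72 = 1368.6
ΣP(Q1 2013)Q(Q1 2013) = 3.25×28 + 4.51×80 + 2.06×354 = 91 + 360.8 + 729.24 = 1181.04
L = 1368.6 / 1181.04 × 100 = 115.8809
Paasche component (current-period weights):
ΣP(Q2 2013)Q(Q2 2013) = 2.71×28 + 4.30×71 + 2.68×383 = 75.88 + 305.3 + 1026.44 = 1407.62
ΣP(Q1 2013)Q(Q2 2013) = 3.25×28 + 4.51×71 + 2.06×383 = 91 + 320.21 + 788.98 = 1200.19
P = 1407.62 / 1200.19 × 100 = 117.2831
Fisher = √(L × P) = √(115.8809 × 117.2831) = 116.5799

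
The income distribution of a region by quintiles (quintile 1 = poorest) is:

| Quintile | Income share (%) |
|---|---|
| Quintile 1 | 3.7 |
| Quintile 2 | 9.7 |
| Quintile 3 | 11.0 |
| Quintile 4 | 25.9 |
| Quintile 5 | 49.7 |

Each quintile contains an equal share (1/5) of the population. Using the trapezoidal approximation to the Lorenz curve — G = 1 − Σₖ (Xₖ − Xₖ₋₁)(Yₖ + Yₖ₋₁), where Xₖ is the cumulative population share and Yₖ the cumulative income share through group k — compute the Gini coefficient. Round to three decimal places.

0.433

Cumulative income shares Yₖ: 0.0370, 0.1340, 0.2440, 0.5030, 1.0000
Σ (Xₖ−Xₖ₋₁)(Yₖ+Yₖ₋₁) = (1/5)(0.0370+0.0000) + (1/5)(0.1340+0.0370) + (1/5)(0.2440+0.1340) + (1/5)(0.5030+0.2440) + (1/5)(1.0000+0.5030)
  = 0.0074 + 0.0342 + 0.0756 + 0.1494 + 0.3006 = 0.5672
G = 1 − 0.5672 = 0.4328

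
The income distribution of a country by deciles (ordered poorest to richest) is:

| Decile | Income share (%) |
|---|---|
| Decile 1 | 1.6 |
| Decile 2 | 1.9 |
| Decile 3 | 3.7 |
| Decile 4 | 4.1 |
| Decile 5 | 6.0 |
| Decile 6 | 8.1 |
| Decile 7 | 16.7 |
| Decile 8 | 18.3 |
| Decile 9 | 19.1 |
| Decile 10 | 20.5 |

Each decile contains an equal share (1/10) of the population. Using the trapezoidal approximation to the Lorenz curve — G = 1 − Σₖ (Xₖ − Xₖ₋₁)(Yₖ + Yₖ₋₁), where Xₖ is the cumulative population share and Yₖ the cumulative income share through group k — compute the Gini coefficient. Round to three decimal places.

0.403

Cumulative income shares Yₖ: 0.0160, 0.0350, 0.0720, 0.1130, 0.1730, 0.2540, 0.4210, 0.6040, 0.7950, 1.0000
Σ (Xₖ−Xₖ₋₁)(Yₖ+Yₖ₋₁) = (1/10)(0.0160+0.0000) + (1/10)(0.0350+0.0160) + (1/10)(0.0720+0.0350) + (1/10)(0.1130+0.0720) + (1/10)(0.1730+0.1130) + (1/10)(0.2540+0.1730) + (1/10)(0.4210+0.2540) + (1/10)(0.6040+0.4210) + (1/10)(0.7950+0.6040) + (1/10)(1.0000+0.7950)
  = 0.0016 + 0.0051 + 0.0107 + 0.0185 + 0.0286 + 0.0427 + 0.0675 + 0.1025 + 0.1399 + 0.1795 = 0.5966
G = 1 − 0.5966 = 0.4034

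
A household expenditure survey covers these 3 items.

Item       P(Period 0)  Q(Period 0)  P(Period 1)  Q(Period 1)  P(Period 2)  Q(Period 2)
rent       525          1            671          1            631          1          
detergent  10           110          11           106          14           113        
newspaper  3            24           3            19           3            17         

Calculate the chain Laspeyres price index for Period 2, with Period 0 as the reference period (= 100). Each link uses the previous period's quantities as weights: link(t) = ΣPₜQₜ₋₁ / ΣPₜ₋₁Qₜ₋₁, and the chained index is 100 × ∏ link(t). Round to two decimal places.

Link Period 0→Period 1:
ΣP(Period 1)Q(Period 0) = 671×1 + 11×110 + 3×24 = 671 + 1210 + 72 = 1953
ΣP(Period 0)Q(Period 0) = 525×1 + 10×110 + 3×24 = 525 + 1100 + 72 = 1697
link = 1953/1697 = 1.150854
Link Period 1→Period 2:
ΣP(Period 2)Q(Period 1) = 631×1 + 14×106 + 3×19 = 631 + 1484 + 57 = 2172
ΣP(Period 1)Q(Period 1) = 671×1 + 11×106 + 3×19 = 671 + 1166 + 57 = 1894
link = 2172/1894 = 1.146779
Chained index = 100 × 1.150854 × 1.146779 = 131.9776

131.98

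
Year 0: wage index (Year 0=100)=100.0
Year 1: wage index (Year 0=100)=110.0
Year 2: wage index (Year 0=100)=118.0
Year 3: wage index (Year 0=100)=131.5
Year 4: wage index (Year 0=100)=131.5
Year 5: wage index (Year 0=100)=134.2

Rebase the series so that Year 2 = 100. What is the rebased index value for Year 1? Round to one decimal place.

93.2

Rebased(Year 1) = 110.0 / 118.0 × 100 = 93.2203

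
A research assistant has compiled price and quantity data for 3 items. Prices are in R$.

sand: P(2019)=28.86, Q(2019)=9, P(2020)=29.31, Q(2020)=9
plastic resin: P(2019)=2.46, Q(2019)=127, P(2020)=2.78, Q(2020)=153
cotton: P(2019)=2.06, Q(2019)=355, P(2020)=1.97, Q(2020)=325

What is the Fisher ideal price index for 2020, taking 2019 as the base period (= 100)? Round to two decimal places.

Laspeyres component (base-period weights):
ΣP(2020)Q(2019) = 29.31×9 + 2.78×127 + 1.97×355 = 263.79 + 353.06 + 699.35 = 1316.2
ΣP(2019)Q(2019) = 28.86×9 + 2.46×127 + 2.06×355 = 259.74 + 312.42 + 731.3 = 1303.46
L = 1316.2 / 1303.46 × 100 = 100.9774
Paasche component (current-period weights):
ΣP(2020)Q(2020) = 29.31×9 + 2.78×153 + 1.97×325 = 263.79 + 425.34 + 640.25 = 1329.38
ΣP(2019)Q(2020) = 28.86×9 + 2.46×153 + 2.06×325 = 259.74 + 376.38 + 669.5 = 1305.62
P = 1329.38 / 1305.62 × 100 = 101.8198
Fisher = √(L × P) = √(100.9774 × 101.8198) = 101.3977

101.40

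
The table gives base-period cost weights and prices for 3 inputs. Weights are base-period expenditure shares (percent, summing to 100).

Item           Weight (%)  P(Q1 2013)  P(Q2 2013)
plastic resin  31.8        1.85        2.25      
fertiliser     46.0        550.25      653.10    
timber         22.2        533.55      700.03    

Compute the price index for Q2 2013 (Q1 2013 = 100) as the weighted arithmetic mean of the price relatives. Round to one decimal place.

122.4

plastic resin: 31.8 × (2.25/1.85) = 31.8 × 1.216216 = 38.6757
fertiliser: 46.0 × (653.10/550.25) = 46.0 × 1.186915 = 54.5981
timber: 22.2 × (700.03/533.55) = 22.2 × 1.312023 = 29.1269
Index = Σ wᵢ·(p₁ᵢ/p₀ᵢ) = 38.6757 + 54.5981 + 29.1269 = 122.4007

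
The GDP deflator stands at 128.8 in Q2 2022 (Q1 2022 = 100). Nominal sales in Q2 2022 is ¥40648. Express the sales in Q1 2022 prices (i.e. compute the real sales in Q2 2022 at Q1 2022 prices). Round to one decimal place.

Real = Nominal ÷ (Index/100) = 40648 ÷ (128.8/100)
     = 40648 ÷ 1.288 = 31559.0062

31559.0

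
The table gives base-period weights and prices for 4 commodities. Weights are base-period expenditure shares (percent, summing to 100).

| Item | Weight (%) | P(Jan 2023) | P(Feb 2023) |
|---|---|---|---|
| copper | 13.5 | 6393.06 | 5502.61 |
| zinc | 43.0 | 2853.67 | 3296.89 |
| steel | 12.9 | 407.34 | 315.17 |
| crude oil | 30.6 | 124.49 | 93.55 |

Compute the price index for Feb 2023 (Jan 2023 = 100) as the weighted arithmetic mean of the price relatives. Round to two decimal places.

94.27

copper: 13.5 × (5502.61/6393.06) = 13.5 × 0.860716 = 11.6197
zinc: 43.0 × (3296.89/2853.67) = 43.0 × 1.155316 = 49.6786
steel: 12.9 × (315.17/407.34) = 12.9 × 0.773727 = 9.9811
crude oil: 30.6 × (93.55/124.49) = 30.6 × 0.751466 = 22.9949
Index = Σ wᵢ·(p₁ᵢ/p₀ᵢ) = 11.6197 + 49.6786 + 9.9811 + 22.9949 = 94.2742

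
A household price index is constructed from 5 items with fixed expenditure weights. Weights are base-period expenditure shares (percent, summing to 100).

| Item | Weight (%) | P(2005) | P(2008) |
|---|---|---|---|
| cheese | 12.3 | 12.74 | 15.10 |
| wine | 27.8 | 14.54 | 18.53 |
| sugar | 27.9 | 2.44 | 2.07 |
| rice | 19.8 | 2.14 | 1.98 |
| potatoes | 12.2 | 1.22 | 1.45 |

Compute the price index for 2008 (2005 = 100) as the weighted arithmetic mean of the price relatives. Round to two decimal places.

106.50

cheese: 12.3 × (15.10/12.74) = 12.3 × 1.185243 = 14.5785
wine: 27.8 × (18.53/14.54) = 27.8 × 1.274415 = 35.4287
sugar: 27.9 × (2.07/2.44) = 27.9 × 0.848361 = 23.6693
rice: 19.8 × (1.98/2.14) = 19.8 × 0.925234 = 18.3196
potatoes: 12.2 × (1.45/1.22) = 12.2 × 1.188525 = 14.5000
Index = Σ wᵢ·(p₁ᵢ/p₀ᵢ) = 14.5785 + 35.4287 + 23.6693 + 18.3196 + 14.5000 = 106.4961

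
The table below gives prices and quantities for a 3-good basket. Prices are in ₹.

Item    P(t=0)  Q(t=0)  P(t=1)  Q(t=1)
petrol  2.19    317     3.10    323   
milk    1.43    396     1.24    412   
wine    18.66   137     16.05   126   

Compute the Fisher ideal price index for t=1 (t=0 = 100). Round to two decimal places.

96.56

Laspeyres component (base-period weights):
ΣP(t=1)Q(t=0) = 3.10×317 + 1.24×396 + 16.05×137 = 982.7 + 491.04 + 2198.85 = 3672.59
ΣP(t=0)Q(t=0) = 2.19×317 + 1.43×396 + 18.66×137 = 694.23 + 566.28 + 2556.42 = 3816.93
L = 3672.59 / 3816.93 × 100 = 96.2184
Paasche component (current-period weights):
ΣP(t=1)Q(t=1) = 3.10×323 + 1.24×412 + 16.05×126 = 1001.3 + 510.88 + 2022.3 = 3534.48
ΣP(t=0)Q(t=1) = 2.19×323 + 1.43×412 + 18.66×126 = 707.37 + 589.16 + 2351.16 = 3647.69
P = 3534.48 / 3647.69 × 100 = 96.8964
Fisher = √(L × P) = √(96.2184 × 96.8964) = 96.5568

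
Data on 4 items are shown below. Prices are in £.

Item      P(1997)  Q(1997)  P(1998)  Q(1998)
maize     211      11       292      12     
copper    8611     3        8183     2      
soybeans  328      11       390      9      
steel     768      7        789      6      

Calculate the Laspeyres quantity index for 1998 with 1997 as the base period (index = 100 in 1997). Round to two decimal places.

Laspeyres quantity index uses base-period prices as weights.
ΣP(1997)·Q(1998) = 211×12 + 8611×2 + 328×9 + 768×6 = 2532 + 17222 + 2952 + 4608 = 27314
ΣP(1997)·Q(1997) = 211×11 + 8611×3 + 328×11 + 768×7 = 2321 + 25833 + 3608 + 5376 = 37138
Index = 27314 / 37138 × 100 = 73.5473

73.55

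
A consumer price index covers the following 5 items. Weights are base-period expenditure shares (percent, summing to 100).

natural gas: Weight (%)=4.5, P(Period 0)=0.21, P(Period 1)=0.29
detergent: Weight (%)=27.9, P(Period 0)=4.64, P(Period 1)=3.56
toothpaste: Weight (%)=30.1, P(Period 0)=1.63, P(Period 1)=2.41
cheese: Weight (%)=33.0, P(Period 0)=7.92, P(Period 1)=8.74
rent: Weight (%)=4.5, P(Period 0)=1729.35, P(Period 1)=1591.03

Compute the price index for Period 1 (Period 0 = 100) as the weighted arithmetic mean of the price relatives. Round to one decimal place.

natural gas: 4.5 × (0.29/0.21) = 4.5 × 1.380952 = 6.2143
detergent: 27.9 × (3.56/4.64) = 27.9 × 0.767241 = 21.4060
toothpaste: 30.1 × (2.41/1.63) = 30.1 × 1.478528 = 44.5037
cheese: 33.0 × (8.74/7.92) = 33.0 × 1.103535 = 36.4167
rent: 4.5 × (1591.03/1729.35) = 4.5 × 0.920016 = 4.1401
Index = Σ wᵢ·(p₁ᵢ/p₀ᵢ) = 6.2143 + 21.4060 + 44.5037 + 36.4167 + 4.1401 = 112.6807

112.7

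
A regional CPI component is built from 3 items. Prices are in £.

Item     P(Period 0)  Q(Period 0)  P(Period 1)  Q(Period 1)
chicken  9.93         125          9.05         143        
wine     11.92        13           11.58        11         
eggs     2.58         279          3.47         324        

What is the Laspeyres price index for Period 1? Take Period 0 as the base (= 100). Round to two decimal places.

106.33

Laspeyres price index uses base-period quantities as weights.
ΣP(Period 1)·Q(Period 0) = 9.05×125 + 11.58×13 + 3.47×279 = 1131.25 + 150.54 + 968.13 = 2249.92
ΣP(Period 0)·Q(Period 0) = 9.93×125 + 11.92×13 + 2.58×279 = 1241.25 + 154.96 + 719.82 = 2116.03
Index = 2249.92 / 2116.03 × 100 = 106.3274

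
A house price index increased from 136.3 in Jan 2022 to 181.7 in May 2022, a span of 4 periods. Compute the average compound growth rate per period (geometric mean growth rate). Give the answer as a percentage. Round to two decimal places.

7.45%

Growth factor = (181.7/136.3)^(1/4) = (1.333089)^(1/4) = 1.074521
Growth rate = 1.074521 − 1 = 0.074521 = 7.4521%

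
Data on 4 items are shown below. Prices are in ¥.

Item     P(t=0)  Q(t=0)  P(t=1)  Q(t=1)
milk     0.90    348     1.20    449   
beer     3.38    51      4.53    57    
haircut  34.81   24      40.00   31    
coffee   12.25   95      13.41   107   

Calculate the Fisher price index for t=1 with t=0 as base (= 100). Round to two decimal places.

Laspeyres component (base-period weights):
ΣP(t=1)Q(t=0) = 1.20×348 + 4.53×51 + 40.00×24 + 13.41×95 = 417.6 + 231.03 + 960 + 1273.95 = 2882.58
ΣP(t=0)Q(t=0) = 0.90×348 + 3.38×51 + 34.81×24 + 12.25×95 = 313.2 + 172.38 + 835.44 + 1163.75 = 2484.77
L = 2882.58 / 2484.77 × 100 = 116.0099
Paasche component (current-period weights):
ΣP(t=1)Q(t=1) = 1.20×449 + 4.53×57 + 40.00×31 + 13.41×107 = 538.8 + 258.21 + 1240 + 1434.87 = 3471.88
ΣP(t=0)Q(t=1) = 0.90×449 + 3.38×57 + 34.81×31 + 12.25×107 = 404.1 + 192.66 + 1079.11 + 1310.75 = 2986.62
P = 3471.88 / 2986.62 × 100 = 116.2478
Fisher = √(L × P) = √(116.0099 × 116.2478) = 116.1288

116.13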